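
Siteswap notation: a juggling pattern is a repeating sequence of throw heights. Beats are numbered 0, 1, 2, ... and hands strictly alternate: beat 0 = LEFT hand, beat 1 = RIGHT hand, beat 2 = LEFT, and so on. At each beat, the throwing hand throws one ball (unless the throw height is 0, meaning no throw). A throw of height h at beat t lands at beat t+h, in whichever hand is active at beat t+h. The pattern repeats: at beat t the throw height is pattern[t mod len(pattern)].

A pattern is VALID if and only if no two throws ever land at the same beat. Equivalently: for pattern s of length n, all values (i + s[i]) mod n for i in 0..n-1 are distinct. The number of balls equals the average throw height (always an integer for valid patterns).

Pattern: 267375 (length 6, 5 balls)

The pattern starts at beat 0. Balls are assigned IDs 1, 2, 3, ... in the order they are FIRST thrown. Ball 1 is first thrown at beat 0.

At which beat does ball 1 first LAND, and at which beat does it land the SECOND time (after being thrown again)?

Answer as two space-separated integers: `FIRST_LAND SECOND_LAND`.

Answer: 2 9

Derivation:
Beat 0 (L): throw ball1 h=2 -> lands@2:L; in-air after throw: [b1@2:L]
Beat 1 (R): throw ball2 h=6 -> lands@7:R; in-air after throw: [b1@2:L b2@7:R]
Beat 2 (L): throw ball1 h=7 -> lands@9:R; in-air after throw: [b2@7:R b1@9:R]
Beat 3 (R): throw ball3 h=3 -> lands@6:L; in-air after throw: [b3@6:L b2@7:R b1@9:R]
Beat 4 (L): throw ball4 h=7 -> lands@11:R; in-air after throw: [b3@6:L b2@7:R b1@9:R b4@11:R]
Beat 5 (R): throw ball5 h=5 -> lands@10:L; in-air after throw: [b3@6:L b2@7:R b1@9:R b5@10:L b4@11:R]
Beat 6 (L): throw ball3 h=2 -> lands@8:L; in-air after throw: [b2@7:R b3@8:L b1@9:R b5@10:L b4@11:R]
Beat 7 (R): throw ball2 h=6 -> lands@13:R; in-air after throw: [b3@8:L b1@9:R b5@10:L b4@11:R b2@13:R]
Beat 8 (L): throw ball3 h=7 -> lands@15:R; in-air after throw: [b1@9:R b5@10:L b4@11:R b2@13:R b3@15:R]
Beat 9 (R): throw ball1 h=3 -> lands@12:L; in-air after throw: [b5@10:L b4@11:R b1@12:L b2@13:R b3@15:R]
Ball 1: thrown@0 h=2 -> first land @2; rethrown@2 h=7 -> second land @9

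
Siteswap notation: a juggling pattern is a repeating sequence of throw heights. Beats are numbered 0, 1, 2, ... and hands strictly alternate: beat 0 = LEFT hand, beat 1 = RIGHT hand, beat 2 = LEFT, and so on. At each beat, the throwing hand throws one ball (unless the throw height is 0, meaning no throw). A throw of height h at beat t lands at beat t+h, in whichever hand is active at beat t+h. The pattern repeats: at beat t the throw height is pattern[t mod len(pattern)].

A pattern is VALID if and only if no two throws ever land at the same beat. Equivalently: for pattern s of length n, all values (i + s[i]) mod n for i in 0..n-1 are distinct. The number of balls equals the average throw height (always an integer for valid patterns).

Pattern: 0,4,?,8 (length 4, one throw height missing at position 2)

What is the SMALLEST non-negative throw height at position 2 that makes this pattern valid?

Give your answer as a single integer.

Answer: 0

Derivation:
i=0: (0 + 0) mod 4 = 0
i=1: (1 + 4) mod 4 = 1
i=2: s[i]=? (unknown)
i=3: (3 + 8) mod 4 = 3
Known residues: [0, 1, 3]; need a permutation of 0..3, so missing residue r = 2
Need (2 + s) mod 4 = 2; smallest s = (2 - 2) mod 4 = 0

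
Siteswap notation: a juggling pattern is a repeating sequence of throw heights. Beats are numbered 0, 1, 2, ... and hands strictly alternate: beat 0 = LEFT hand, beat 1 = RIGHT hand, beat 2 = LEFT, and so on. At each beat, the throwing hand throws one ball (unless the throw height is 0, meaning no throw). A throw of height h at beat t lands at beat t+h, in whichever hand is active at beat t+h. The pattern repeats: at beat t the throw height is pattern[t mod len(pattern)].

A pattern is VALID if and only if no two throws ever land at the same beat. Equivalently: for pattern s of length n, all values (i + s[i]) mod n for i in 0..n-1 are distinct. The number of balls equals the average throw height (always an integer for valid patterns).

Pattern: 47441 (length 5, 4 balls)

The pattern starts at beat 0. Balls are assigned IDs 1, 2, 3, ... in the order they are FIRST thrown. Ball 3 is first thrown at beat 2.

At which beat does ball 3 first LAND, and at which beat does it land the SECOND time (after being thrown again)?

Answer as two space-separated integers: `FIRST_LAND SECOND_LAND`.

Beat 0 (L): throw ball1 h=4 -> lands@4:L; in-air after throw: [b1@4:L]
Beat 1 (R): throw ball2 h=7 -> lands@8:L; in-air after throw: [b1@4:L b2@8:L]
Beat 2 (L): throw ball3 h=4 -> lands@6:L; in-air after throw: [b1@4:L b3@6:L b2@8:L]
Beat 3 (R): throw ball4 h=4 -> lands@7:R; in-air after throw: [b1@4:L b3@6:L b4@7:R b2@8:L]
Beat 4 (L): throw ball1 h=1 -> lands@5:R; in-air after throw: [b1@5:R b3@6:L b4@7:R b2@8:L]
Beat 5 (R): throw ball1 h=4 -> lands@9:R; in-air after throw: [b3@6:L b4@7:R b2@8:L b1@9:R]
Beat 6 (L): throw ball3 h=7 -> lands@13:R; in-air after throw: [b4@7:R b2@8:L b1@9:R b3@13:R]
Beat 7 (R): throw ball4 h=4 -> lands@11:R; in-air after throw: [b2@8:L b1@9:R b4@11:R b3@13:R]
Beat 8 (L): throw ball2 h=4 -> lands@12:L; in-air after throw: [b1@9:R b4@11:R b2@12:L b3@13:R]
Beat 9 (R): throw ball1 h=1 -> lands@10:L; in-air after throw: [b1@10:L b4@11:R b2@12:L b3@13:R]
Beat 10 (L): throw ball1 h=4 -> lands@14:L; in-air after throw: [b4@11:R b2@12:L b3@13:R b1@14:L]
Beat 11 (R): throw ball4 h=7 -> lands@18:L; in-air after throw: [b2@12:L b3@13:R b1@14:L b4@18:L]
Beat 12 (L): throw ball2 h=4 -> lands@16:L; in-air after throw: [b3@13:R b1@14:L b2@16:L b4@18:L]
Beat 13 (R): throw ball3 h=4 -> lands@17:R; in-air after throw: [b1@14:L b2@16:L b3@17:R b4@18:L]
Ball 3: thrown@2 h=4 -> first land @6; rethrown@6 h=7 -> second land @13

Answer: 6 13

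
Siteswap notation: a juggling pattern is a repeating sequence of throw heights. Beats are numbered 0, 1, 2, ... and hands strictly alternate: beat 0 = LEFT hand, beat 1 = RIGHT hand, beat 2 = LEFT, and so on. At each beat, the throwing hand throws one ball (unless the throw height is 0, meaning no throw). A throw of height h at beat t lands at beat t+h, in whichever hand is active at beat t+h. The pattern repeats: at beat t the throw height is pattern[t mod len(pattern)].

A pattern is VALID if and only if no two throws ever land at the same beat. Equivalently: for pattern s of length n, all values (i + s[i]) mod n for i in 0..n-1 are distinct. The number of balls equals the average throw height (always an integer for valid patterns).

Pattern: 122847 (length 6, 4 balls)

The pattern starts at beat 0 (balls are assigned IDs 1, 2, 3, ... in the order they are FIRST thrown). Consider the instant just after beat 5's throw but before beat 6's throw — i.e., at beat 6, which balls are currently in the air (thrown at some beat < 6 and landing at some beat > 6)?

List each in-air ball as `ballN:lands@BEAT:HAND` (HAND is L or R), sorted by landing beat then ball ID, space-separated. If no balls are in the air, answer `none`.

Answer: ball2:lands@8:L ball1:lands@11:R ball3:lands@12:L

Derivation:
Beat 0 (L): throw ball1 h=1 -> lands@1:R; in-air after throw: [b1@1:R]
Beat 1 (R): throw ball1 h=2 -> lands@3:R; in-air after throw: [b1@3:R]
Beat 2 (L): throw ball2 h=2 -> lands@4:L; in-air after throw: [b1@3:R b2@4:L]
Beat 3 (R): throw ball1 h=8 -> lands@11:R; in-air after throw: [b2@4:L b1@11:R]
Beat 4 (L): throw ball2 h=4 -> lands@8:L; in-air after throw: [b2@8:L b1@11:R]
Beat 5 (R): throw ball3 h=7 -> lands@12:L; in-air after throw: [b2@8:L b1@11:R b3@12:L]
Beat 6 (L): throw ball4 h=1 -> lands@7:R; in-air after throw: [b4@7:R b2@8:L b1@11:R b3@12:L]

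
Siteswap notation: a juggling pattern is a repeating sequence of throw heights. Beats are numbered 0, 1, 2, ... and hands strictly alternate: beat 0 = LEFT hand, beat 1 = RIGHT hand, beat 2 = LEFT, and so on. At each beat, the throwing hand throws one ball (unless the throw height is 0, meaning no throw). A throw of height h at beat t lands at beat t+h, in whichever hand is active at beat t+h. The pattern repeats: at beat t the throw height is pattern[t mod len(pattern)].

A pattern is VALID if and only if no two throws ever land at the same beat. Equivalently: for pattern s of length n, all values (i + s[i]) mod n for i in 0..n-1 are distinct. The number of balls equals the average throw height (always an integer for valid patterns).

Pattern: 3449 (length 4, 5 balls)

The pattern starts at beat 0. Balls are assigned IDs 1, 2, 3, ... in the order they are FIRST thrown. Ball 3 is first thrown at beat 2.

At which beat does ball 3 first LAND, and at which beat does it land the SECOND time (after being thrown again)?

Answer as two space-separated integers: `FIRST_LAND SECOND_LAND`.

Beat 0 (L): throw ball1 h=3 -> lands@3:R; in-air after throw: [b1@3:R]
Beat 1 (R): throw ball2 h=4 -> lands@5:R; in-air after throw: [b1@3:R b2@5:R]
Beat 2 (L): throw ball3 h=4 -> lands@6:L; in-air after throw: [b1@3:R b2@5:R b3@6:L]
Beat 3 (R): throw ball1 h=9 -> lands@12:L; in-air after throw: [b2@5:R b3@6:L b1@12:L]
Beat 4 (L): throw ball4 h=3 -> lands@7:R; in-air after throw: [b2@5:R b3@6:L b4@7:R b1@12:L]
Beat 5 (R): throw ball2 h=4 -> lands@9:R; in-air after throw: [b3@6:L b4@7:R b2@9:R b1@12:L]
Beat 6 (L): throw ball3 h=4 -> lands@10:L; in-air after throw: [b4@7:R b2@9:R b3@10:L b1@12:L]
Beat 7 (R): throw ball4 h=9 -> lands@16:L; in-air after throw: [b2@9:R b3@10:L b1@12:L b4@16:L]
Beat 8 (L): throw ball5 h=3 -> lands@11:R; in-air after throw: [b2@9:R b3@10:L b5@11:R b1@12:L b4@16:L]
Beat 9 (R): throw ball2 h=4 -> lands@13:R; in-air after throw: [b3@10:L b5@11:R b1@12:L b2@13:R b4@16:L]
Beat 10 (L): throw ball3 h=4 -> lands@14:L; in-air after throw: [b5@11:R b1@12:L b2@13:R b3@14:L b4@16:L]
Ball 3: thrown@2 h=4 -> first land @6; rethrown@6 h=4 -> second land @10

Answer: 6 10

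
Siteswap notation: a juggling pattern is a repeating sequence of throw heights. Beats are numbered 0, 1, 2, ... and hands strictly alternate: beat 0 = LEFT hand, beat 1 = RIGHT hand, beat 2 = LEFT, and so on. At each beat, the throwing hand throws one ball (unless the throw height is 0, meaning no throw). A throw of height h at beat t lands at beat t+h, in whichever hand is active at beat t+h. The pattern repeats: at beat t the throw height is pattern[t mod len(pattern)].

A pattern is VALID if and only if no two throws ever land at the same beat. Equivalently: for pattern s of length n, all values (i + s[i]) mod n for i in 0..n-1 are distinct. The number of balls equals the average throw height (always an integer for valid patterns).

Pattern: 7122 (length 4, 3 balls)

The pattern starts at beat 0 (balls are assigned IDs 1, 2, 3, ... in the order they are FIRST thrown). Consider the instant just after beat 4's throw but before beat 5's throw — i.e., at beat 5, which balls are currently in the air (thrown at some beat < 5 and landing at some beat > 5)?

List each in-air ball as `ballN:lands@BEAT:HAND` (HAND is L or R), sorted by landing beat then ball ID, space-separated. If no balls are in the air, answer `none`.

Answer: ball1:lands@7:R ball2:lands@11:R

Derivation:
Beat 0 (L): throw ball1 h=7 -> lands@7:R; in-air after throw: [b1@7:R]
Beat 1 (R): throw ball2 h=1 -> lands@2:L; in-air after throw: [b2@2:L b1@7:R]
Beat 2 (L): throw ball2 h=2 -> lands@4:L; in-air after throw: [b2@4:L b1@7:R]
Beat 3 (R): throw ball3 h=2 -> lands@5:R; in-air after throw: [b2@4:L b3@5:R b1@7:R]
Beat 4 (L): throw ball2 h=7 -> lands@11:R; in-air after throw: [b3@5:R b1@7:R b2@11:R]
Beat 5 (R): throw ball3 h=1 -> lands@6:L; in-air after throw: [b3@6:L b1@7:R b2@11:R]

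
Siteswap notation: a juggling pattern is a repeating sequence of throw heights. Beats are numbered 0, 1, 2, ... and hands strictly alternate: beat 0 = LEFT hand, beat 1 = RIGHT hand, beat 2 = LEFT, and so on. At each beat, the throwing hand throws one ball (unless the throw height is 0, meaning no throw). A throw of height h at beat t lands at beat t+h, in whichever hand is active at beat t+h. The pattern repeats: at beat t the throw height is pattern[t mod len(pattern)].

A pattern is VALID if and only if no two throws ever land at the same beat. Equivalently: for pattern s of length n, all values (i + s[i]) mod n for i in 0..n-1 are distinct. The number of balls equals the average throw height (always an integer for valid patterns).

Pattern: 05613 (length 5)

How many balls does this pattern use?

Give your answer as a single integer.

Answer: 3

Derivation:
Pattern = [0, 5, 6, 1, 3], length n = 5
  position 0: throw height = 0, running sum = 0
  position 1: throw height = 5, running sum = 5
  position 2: throw height = 6, running sum = 11
  position 3: throw height = 1, running sum = 12
  position 4: throw height = 3, running sum = 15
Total sum = 15; balls = sum / n = 15 / 5 = 3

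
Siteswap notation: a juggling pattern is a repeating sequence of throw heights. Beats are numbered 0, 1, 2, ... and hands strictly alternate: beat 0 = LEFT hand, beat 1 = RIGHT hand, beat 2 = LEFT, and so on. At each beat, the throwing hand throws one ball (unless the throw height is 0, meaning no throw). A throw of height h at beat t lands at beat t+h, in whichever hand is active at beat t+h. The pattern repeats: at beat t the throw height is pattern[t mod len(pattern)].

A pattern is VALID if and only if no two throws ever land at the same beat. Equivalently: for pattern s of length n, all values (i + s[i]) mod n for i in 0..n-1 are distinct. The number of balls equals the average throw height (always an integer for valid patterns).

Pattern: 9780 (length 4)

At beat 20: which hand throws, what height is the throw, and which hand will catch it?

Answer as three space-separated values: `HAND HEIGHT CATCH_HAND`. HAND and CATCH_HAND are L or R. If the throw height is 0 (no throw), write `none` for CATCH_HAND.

Answer: L 9 R

Derivation:
Beat 20: 20 mod 2 = 0, so hand = L
Throw height = pattern[20 mod 4] = pattern[0] = 9
Lands at beat 20+9=29, 29 mod 2 = 1, so catch hand = R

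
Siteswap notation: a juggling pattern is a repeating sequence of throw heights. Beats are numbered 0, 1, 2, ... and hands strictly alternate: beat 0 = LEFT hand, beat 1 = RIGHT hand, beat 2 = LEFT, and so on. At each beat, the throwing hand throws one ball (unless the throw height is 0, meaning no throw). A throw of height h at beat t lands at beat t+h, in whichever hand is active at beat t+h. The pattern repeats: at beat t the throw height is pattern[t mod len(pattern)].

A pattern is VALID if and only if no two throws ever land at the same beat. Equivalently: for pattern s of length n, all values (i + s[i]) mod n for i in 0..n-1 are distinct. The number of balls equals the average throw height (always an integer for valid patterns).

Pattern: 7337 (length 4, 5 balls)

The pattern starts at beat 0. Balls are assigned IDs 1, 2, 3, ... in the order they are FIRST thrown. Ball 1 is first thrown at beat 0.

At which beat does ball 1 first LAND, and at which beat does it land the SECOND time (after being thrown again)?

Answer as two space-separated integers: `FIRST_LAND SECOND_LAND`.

Answer: 7 14

Derivation:
Beat 0 (L): throw ball1 h=7 -> lands@7:R; in-air after throw: [b1@7:R]
Beat 1 (R): throw ball2 h=3 -> lands@4:L; in-air after throw: [b2@4:L b1@7:R]
Beat 2 (L): throw ball3 h=3 -> lands@5:R; in-air after throw: [b2@4:L b3@5:R b1@7:R]
Beat 3 (R): throw ball4 h=7 -> lands@10:L; in-air after throw: [b2@4:L b3@5:R b1@7:R b4@10:L]
Beat 4 (L): throw ball2 h=7 -> lands@11:R; in-air after throw: [b3@5:R b1@7:R b4@10:L b2@11:R]
Beat 5 (R): throw ball3 h=3 -> lands@8:L; in-air after throw: [b1@7:R b3@8:L b4@10:L b2@11:R]
Beat 6 (L): throw ball5 h=3 -> lands@9:R; in-air after throw: [b1@7:R b3@8:L b5@9:R b4@10:L b2@11:R]
Beat 7 (R): throw ball1 h=7 -> lands@14:L; in-air after throw: [b3@8:L b5@9:R b4@10:L b2@11:R b1@14:L]
Beat 8 (L): throw ball3 h=7 -> lands@15:R; in-air after throw: [b5@9:R b4@10:L b2@11:R b1@14:L b3@15:R]
Beat 9 (R): throw ball5 h=3 -> lands@12:L; in-air after throw: [b4@10:L b2@11:R b5@12:L b1@14:L b3@15:R]
Beat 10 (L): throw ball4 h=3 -> lands@13:R; in-air after throw: [b2@11:R b5@12:L b4@13:R b1@14:L b3@15:R]
Beat 11 (R): throw ball2 h=7 -> lands@18:L; in-air after throw: [b5@12:L b4@13:R b1@14:L b3@15:R b2@18:L]
Beat 12 (L): throw ball5 h=7 -> lands@19:R; in-air after throw: [b4@13:R b1@14:L b3@15:R b2@18:L b5@19:R]
Beat 13 (R): throw ball4 h=3 -> lands@16:L; in-air after throw: [b1@14:L b3@15:R b4@16:L b2@18:L b5@19:R]
Beat 14 (L): throw ball1 h=3 -> lands@17:R; in-air after throw: [b3@15:R b4@16:L b1@17:R b2@18:L b5@19:R]
Ball 1: thrown@0 h=7 -> first land @7; rethrown@7 h=7 -> second land @14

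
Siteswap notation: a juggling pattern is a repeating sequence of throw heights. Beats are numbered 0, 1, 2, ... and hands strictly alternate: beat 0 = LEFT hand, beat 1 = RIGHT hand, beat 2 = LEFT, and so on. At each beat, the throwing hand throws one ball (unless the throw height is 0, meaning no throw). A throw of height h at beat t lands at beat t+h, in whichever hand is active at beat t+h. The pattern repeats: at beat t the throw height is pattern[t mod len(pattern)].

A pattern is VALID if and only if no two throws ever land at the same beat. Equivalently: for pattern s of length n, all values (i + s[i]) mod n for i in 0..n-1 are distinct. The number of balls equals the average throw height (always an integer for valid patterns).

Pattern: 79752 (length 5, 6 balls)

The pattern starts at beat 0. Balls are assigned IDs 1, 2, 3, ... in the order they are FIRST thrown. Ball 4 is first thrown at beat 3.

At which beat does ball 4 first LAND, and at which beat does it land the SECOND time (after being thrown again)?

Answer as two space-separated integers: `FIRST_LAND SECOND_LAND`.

Answer: 8 13

Derivation:
Beat 0 (L): throw ball1 h=7 -> lands@7:R; in-air after throw: [b1@7:R]
Beat 1 (R): throw ball2 h=9 -> lands@10:L; in-air after throw: [b1@7:R b2@10:L]
Beat 2 (L): throw ball3 h=7 -> lands@9:R; in-air after throw: [b1@7:R b3@9:R b2@10:L]
Beat 3 (R): throw ball4 h=5 -> lands@8:L; in-air after throw: [b1@7:R b4@8:L b3@9:R b2@10:L]
Beat 4 (L): throw ball5 h=2 -> lands@6:L; in-air after throw: [b5@6:L b1@7:R b4@8:L b3@9:R b2@10:L]
Beat 5 (R): throw ball6 h=7 -> lands@12:L; in-air after throw: [b5@6:L b1@7:R b4@8:L b3@9:R b2@10:L b6@12:L]
Beat 6 (L): throw ball5 h=9 -> lands@15:R; in-air after throw: [b1@7:R b4@8:L b3@9:R b2@10:L b6@12:L b5@15:R]
Beat 7 (R): throw ball1 h=7 -> lands@14:L; in-air after throw: [b4@8:L b3@9:R b2@10:L b6@12:L b1@14:L b5@15:R]
Beat 8 (L): throw ball4 h=5 -> lands@13:R; in-air after throw: [b3@9:R b2@10:L b6@12:L b4@13:R b1@14:L b5@15:R]
Beat 9 (R): throw ball3 h=2 -> lands@11:R; in-air after throw: [b2@10:L b3@11:R b6@12:L b4@13:R b1@14:L b5@15:R]
Beat 10 (L): throw ball2 h=7 -> lands@17:R; in-air after throw: [b3@11:R b6@12:L b4@13:R b1@14:L b5@15:R b2@17:R]
Beat 11 (R): throw ball3 h=9 -> lands@20:L; in-air after throw: [b6@12:L b4@13:R b1@14:L b5@15:R b2@17:R b3@20:L]
Beat 12 (L): throw ball6 h=7 -> lands@19:R; in-air after throw: [b4@13:R b1@14:L b5@15:R b2@17:R b6@19:R b3@20:L]
Beat 13 (R): throw ball4 h=5 -> lands@18:L; in-air after throw: [b1@14:L b5@15:R b2@17:R b4@18:L b6@19:R b3@20:L]
Ball 4: thrown@3 h=5 -> first land @8; rethrown@8 h=5 -> second land @13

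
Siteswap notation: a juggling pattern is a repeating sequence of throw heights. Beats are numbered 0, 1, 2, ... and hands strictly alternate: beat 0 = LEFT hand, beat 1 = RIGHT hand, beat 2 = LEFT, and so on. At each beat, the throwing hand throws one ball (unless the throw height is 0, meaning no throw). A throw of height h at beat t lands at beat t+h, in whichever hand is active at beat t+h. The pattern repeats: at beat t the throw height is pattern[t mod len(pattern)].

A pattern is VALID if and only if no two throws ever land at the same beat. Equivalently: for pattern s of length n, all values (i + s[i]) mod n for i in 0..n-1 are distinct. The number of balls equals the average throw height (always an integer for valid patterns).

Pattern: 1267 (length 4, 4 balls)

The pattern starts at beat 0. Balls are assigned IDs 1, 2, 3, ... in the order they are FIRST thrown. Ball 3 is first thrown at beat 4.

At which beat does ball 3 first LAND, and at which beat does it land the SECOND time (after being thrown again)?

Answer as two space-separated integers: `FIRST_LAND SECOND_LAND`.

Beat 0 (L): throw ball1 h=1 -> lands@1:R; in-air after throw: [b1@1:R]
Beat 1 (R): throw ball1 h=2 -> lands@3:R; in-air after throw: [b1@3:R]
Beat 2 (L): throw ball2 h=6 -> lands@8:L; in-air after throw: [b1@3:R b2@8:L]
Beat 3 (R): throw ball1 h=7 -> lands@10:L; in-air after throw: [b2@8:L b1@10:L]
Beat 4 (L): throw ball3 h=1 -> lands@5:R; in-air after throw: [b3@5:R b2@8:L b1@10:L]
Beat 5 (R): throw ball3 h=2 -> lands@7:R; in-air after throw: [b3@7:R b2@8:L b1@10:L]
Beat 6 (L): throw ball4 h=6 -> lands@12:L; in-air after throw: [b3@7:R b2@8:L b1@10:L b4@12:L]
Beat 7 (R): throw ball3 h=7 -> lands@14:L; in-air after throw: [b2@8:L b1@10:L b4@12:L b3@14:L]
Ball 3: thrown@4 h=1 -> first land @5; rethrown@5 h=2 -> second land @7

Answer: 5 7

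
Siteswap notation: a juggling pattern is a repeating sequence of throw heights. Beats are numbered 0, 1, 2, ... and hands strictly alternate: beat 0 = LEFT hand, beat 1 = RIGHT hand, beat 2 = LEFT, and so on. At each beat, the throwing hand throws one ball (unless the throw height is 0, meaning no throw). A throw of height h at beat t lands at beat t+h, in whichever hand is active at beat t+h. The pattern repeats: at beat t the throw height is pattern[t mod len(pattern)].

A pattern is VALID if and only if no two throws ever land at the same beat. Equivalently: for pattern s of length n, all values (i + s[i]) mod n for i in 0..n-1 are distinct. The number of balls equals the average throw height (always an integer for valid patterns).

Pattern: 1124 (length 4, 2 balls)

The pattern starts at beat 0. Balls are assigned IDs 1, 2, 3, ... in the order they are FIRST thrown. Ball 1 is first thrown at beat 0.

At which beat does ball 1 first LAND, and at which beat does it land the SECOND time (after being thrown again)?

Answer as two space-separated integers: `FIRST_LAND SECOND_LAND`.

Answer: 1 2

Derivation:
Beat 0 (L): throw ball1 h=1 -> lands@1:R; in-air after throw: [b1@1:R]
Beat 1 (R): throw ball1 h=1 -> lands@2:L; in-air after throw: [b1@2:L]
Beat 2 (L): throw ball1 h=2 -> lands@4:L; in-air after throw: [b1@4:L]
Ball 1: thrown@0 h=1 -> first land @1; rethrown@1 h=1 -> second land @2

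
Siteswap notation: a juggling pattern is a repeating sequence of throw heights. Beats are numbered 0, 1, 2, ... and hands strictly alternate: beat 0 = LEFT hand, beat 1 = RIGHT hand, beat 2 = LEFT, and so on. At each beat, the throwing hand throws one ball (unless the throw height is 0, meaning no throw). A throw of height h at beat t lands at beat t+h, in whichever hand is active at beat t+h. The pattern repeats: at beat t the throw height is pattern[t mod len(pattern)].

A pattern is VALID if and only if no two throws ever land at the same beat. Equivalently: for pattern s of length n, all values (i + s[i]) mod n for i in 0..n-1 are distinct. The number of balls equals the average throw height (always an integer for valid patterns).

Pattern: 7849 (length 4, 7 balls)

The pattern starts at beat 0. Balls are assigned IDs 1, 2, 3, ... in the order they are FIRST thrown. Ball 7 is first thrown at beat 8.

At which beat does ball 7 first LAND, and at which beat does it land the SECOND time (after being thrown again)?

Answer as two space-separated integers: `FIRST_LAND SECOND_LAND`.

Beat 0 (L): throw ball1 h=7 -> lands@7:R; in-air after throw: [b1@7:R]
Beat 1 (R): throw ball2 h=8 -> lands@9:R; in-air after throw: [b1@7:R b2@9:R]
Beat 2 (L): throw ball3 h=4 -> lands@6:L; in-air after throw: [b3@6:L b1@7:R b2@9:R]
Beat 3 (R): throw ball4 h=9 -> lands@12:L; in-air after throw: [b3@6:L b1@7:R b2@9:R b4@12:L]
Beat 4 (L): throw ball5 h=7 -> lands@11:R; in-air after throw: [b3@6:L b1@7:R b2@9:R b5@11:R b4@12:L]
Beat 5 (R): throw ball6 h=8 -> lands@13:R; in-air after throw: [b3@6:L b1@7:R b2@9:R b5@11:R b4@12:L b6@13:R]
Beat 6 (L): throw ball3 h=4 -> lands@10:L; in-air after throw: [b1@7:R b2@9:R b3@10:L b5@11:R b4@12:L b6@13:R]
Beat 7 (R): throw ball1 h=9 -> lands@16:L; in-air after throw: [b2@9:R b3@10:L b5@11:R b4@12:L b6@13:R b1@16:L]
Beat 8 (L): throw ball7 h=7 -> lands@15:R; in-air after throw: [b2@9:R b3@10:L b5@11:R b4@12:L b6@13:R b7@15:R b1@16:L]
Beat 9 (R): throw ball2 h=8 -> lands@17:R; in-air after throw: [b3@10:L b5@11:R b4@12:L b6@13:R b7@15:R b1@16:L b2@17:R]
Beat 10 (L): throw ball3 h=4 -> lands@14:L; in-air after throw: [b5@11:R b4@12:L b6@13:R b3@14:L b7@15:R b1@16:L b2@17:R]
Beat 11 (R): throw ball5 h=9 -> lands@20:L; in-air after throw: [b4@12:L b6@13:R b3@14:L b7@15:R b1@16:L b2@17:R b5@20:L]
Beat 12 (L): throw ball4 h=7 -> lands@19:R; in-air after throw: [b6@13:R b3@14:L b7@15:R b1@16:L b2@17:R b4@19:R b5@20:L]
Beat 13 (R): throw ball6 h=8 -> lands@21:R; in-air after throw: [b3@14:L b7@15:R b1@16:L b2@17:R b4@19:R b5@20:L b6@21:R]
Beat 14 (L): throw ball3 h=4 -> lands@18:L; in-air after throw: [b7@15:R b1@16:L b2@17:R b3@18:L b4@19:R b5@20:L b6@21:R]
Beat 15 (R): throw ball7 h=9 -> lands@24:L; in-air after throw: [b1@16:L b2@17:R b3@18:L b4@19:R b5@20:L b6@21:R b7@24:L]
Ball 7: thrown@8 h=7 -> first land @15; rethrown@15 h=9 -> second land @24

Answer: 15 24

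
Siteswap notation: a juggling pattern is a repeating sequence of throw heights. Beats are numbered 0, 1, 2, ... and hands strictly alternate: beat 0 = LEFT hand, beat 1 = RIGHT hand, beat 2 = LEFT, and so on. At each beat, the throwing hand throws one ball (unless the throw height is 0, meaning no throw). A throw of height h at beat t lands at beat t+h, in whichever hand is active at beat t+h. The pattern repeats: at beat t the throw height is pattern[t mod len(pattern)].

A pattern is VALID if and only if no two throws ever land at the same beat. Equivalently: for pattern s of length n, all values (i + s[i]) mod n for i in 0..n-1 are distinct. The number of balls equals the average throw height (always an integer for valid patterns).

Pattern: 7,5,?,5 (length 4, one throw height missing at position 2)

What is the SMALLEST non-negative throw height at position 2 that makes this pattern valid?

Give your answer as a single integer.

Answer: 3

Derivation:
i=0: (0 + 7) mod 4 = 3
i=1: (1 + 5) mod 4 = 2
i=2: s[i]=? (unknown)
i=3: (3 + 5) mod 4 = 0
Known residues: [0, 2, 3]; need a permutation of 0..3, so missing residue r = 1
Need (2 + s) mod 4 = 1; smallest s = (1 - 2) mod 4 = 3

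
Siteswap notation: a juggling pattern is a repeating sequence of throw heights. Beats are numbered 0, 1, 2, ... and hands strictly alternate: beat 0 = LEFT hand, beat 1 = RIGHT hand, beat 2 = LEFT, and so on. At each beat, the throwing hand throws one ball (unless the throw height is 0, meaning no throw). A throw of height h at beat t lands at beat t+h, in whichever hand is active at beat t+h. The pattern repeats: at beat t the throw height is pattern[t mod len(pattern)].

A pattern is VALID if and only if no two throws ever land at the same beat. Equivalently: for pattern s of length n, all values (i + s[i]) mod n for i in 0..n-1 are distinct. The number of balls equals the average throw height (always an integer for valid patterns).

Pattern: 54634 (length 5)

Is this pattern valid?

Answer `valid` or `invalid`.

Answer: invalid

Derivation:
i=0: (i + s[i]) mod n = (0 + 5) mod 5 = 0
i=1: (i + s[i]) mod n = (1 + 4) mod 5 = 0
i=2: (i + s[i]) mod n = (2 + 6) mod 5 = 3
i=3: (i + s[i]) mod n = (3 + 3) mod 5 = 1
i=4: (i + s[i]) mod n = (4 + 4) mod 5 = 3
Residues: [0, 0, 3, 1, 3], distinct: False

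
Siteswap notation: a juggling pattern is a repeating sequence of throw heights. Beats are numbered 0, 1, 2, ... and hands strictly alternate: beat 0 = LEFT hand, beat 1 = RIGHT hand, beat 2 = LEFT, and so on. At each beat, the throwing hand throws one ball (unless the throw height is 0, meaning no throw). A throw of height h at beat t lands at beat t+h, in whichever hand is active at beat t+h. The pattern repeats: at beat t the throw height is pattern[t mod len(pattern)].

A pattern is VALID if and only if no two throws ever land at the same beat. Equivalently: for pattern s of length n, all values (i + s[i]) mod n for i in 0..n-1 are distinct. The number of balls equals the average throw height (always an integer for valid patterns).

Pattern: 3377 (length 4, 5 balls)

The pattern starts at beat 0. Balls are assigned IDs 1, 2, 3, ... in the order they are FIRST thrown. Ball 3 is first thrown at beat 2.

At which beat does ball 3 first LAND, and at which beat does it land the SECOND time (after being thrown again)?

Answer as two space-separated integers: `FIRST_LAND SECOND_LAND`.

Beat 0 (L): throw ball1 h=3 -> lands@3:R; in-air after throw: [b1@3:R]
Beat 1 (R): throw ball2 h=3 -> lands@4:L; in-air after throw: [b1@3:R b2@4:L]
Beat 2 (L): throw ball3 h=7 -> lands@9:R; in-air after throw: [b1@3:R b2@4:L b3@9:R]
Beat 3 (R): throw ball1 h=7 -> lands@10:L; in-air after throw: [b2@4:L b3@9:R b1@10:L]
Beat 4 (L): throw ball2 h=3 -> lands@7:R; in-air after throw: [b2@7:R b3@9:R b1@10:L]
Beat 5 (R): throw ball4 h=3 -> lands@8:L; in-air after throw: [b2@7:R b4@8:L b3@9:R b1@10:L]
Beat 6 (L): throw ball5 h=7 -> lands@13:R; in-air after throw: [b2@7:R b4@8:L b3@9:R b1@10:L b5@13:R]
Beat 7 (R): throw ball2 h=7 -> lands@14:L; in-air after throw: [b4@8:L b3@9:R b1@10:L b5@13:R b2@14:L]
Beat 8 (L): throw ball4 h=3 -> lands@11:R; in-air after throw: [b3@9:R b1@10:L b4@11:R b5@13:R b2@14:L]
Beat 9 (R): throw ball3 h=3 -> lands@12:L; in-air after throw: [b1@10:L b4@11:R b3@12:L b5@13:R b2@14:L]
Beat 10 (L): throw ball1 h=7 -> lands@17:R; in-air after throw: [b4@11:R b3@12:L b5@13:R b2@14:L b1@17:R]
Beat 11 (R): throw ball4 h=7 -> lands@18:L; in-air after throw: [b3@12:L b5@13:R b2@14:L b1@17:R b4@18:L]
Beat 12 (L): throw ball3 h=3 -> lands@15:R; in-air after throw: [b5@13:R b2@14:L b3@15:R b1@17:R b4@18:L]
Ball 3: thrown@2 h=7 -> first land @9; rethrown@9 h=3 -> second land @12

Answer: 9 12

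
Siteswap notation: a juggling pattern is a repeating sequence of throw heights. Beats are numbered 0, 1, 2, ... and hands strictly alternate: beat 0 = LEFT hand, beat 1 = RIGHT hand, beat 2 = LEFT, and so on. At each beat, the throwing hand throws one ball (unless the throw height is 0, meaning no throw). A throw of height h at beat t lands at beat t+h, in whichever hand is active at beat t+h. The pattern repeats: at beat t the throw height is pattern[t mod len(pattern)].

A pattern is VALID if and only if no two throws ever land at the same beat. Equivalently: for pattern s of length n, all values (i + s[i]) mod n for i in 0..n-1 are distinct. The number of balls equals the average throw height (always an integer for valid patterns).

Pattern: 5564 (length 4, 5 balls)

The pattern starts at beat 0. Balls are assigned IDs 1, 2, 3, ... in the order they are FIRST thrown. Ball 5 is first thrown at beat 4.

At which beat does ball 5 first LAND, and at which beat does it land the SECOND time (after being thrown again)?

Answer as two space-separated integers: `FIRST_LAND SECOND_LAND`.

Beat 0 (L): throw ball1 h=5 -> lands@5:R; in-air after throw: [b1@5:R]
Beat 1 (R): throw ball2 h=5 -> lands@6:L; in-air after throw: [b1@5:R b2@6:L]
Beat 2 (L): throw ball3 h=6 -> lands@8:L; in-air after throw: [b1@5:R b2@6:L b3@8:L]
Beat 3 (R): throw ball4 h=4 -> lands@7:R; in-air after throw: [b1@5:R b2@6:L b4@7:R b3@8:L]
Beat 4 (L): throw ball5 h=5 -> lands@9:R; in-air after throw: [b1@5:R b2@6:L b4@7:R b3@8:L b5@9:R]
Beat 5 (R): throw ball1 h=5 -> lands@10:L; in-air after throw: [b2@6:L b4@7:R b3@8:L b5@9:R b1@10:L]
Beat 6 (L): throw ball2 h=6 -> lands@12:L; in-air after throw: [b4@7:R b3@8:L b5@9:R b1@10:L b2@12:L]
Beat 7 (R): throw ball4 h=4 -> lands@11:R; in-air after throw: [b3@8:L b5@9:R b1@10:L b4@11:R b2@12:L]
Beat 8 (L): throw ball3 h=5 -> lands@13:R; in-air after throw: [b5@9:R b1@10:L b4@11:R b2@12:L b3@13:R]
Beat 9 (R): throw ball5 h=5 -> lands@14:L; in-air after throw: [b1@10:L b4@11:R b2@12:L b3@13:R b5@14:L]
Beat 10 (L): throw ball1 h=6 -> lands@16:L; in-air after throw: [b4@11:R b2@12:L b3@13:R b5@14:L b1@16:L]
Beat 11 (R): throw ball4 h=4 -> lands@15:R; in-air after throw: [b2@12:L b3@13:R b5@14:L b4@15:R b1@16:L]
Beat 12 (L): throw ball2 h=5 -> lands@17:R; in-air after throw: [b3@13:R b5@14:L b4@15:R b1@16:L b2@17:R]
Ball 5: thrown@4 h=5 -> first land @9; rethrown@9 h=5 -> second land @14

Answer: 9 14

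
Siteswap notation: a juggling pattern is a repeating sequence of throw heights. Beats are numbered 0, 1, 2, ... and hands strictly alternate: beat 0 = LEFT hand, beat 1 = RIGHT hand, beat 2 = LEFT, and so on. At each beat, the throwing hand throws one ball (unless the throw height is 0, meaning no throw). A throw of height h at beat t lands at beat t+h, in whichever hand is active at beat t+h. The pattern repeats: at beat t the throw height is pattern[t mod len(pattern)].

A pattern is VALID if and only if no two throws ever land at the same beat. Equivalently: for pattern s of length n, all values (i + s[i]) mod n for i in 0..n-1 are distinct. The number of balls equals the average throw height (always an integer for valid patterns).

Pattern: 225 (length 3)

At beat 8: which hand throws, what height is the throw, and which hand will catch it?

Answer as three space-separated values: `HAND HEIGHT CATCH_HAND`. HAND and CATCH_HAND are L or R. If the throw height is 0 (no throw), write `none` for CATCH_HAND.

Beat 8: 8 mod 2 = 0, so hand = L
Throw height = pattern[8 mod 3] = pattern[2] = 5
Lands at beat 8+5=13, 13 mod 2 = 1, so catch hand = R

Answer: L 5 R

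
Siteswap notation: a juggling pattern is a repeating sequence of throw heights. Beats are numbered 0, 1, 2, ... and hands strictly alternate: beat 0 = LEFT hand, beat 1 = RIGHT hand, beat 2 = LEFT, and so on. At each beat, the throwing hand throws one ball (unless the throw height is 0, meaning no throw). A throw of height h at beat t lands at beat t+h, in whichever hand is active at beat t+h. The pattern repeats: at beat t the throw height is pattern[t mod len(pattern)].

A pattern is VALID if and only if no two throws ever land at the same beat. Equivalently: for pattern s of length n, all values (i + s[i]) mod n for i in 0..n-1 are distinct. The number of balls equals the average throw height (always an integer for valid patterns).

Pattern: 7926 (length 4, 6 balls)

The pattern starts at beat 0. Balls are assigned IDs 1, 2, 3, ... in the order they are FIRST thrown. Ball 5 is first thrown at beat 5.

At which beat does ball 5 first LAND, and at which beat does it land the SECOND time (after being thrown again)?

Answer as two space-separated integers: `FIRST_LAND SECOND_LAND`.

Beat 0 (L): throw ball1 h=7 -> lands@7:R; in-air after throw: [b1@7:R]
Beat 1 (R): throw ball2 h=9 -> lands@10:L; in-air after throw: [b1@7:R b2@10:L]
Beat 2 (L): throw ball3 h=2 -> lands@4:L; in-air after throw: [b3@4:L b1@7:R b2@10:L]
Beat 3 (R): throw ball4 h=6 -> lands@9:R; in-air after throw: [b3@4:L b1@7:R b4@9:R b2@10:L]
Beat 4 (L): throw ball3 h=7 -> lands@11:R; in-air after throw: [b1@7:R b4@9:R b2@10:L b3@11:R]
Beat 5 (R): throw ball5 h=9 -> lands@14:L; in-air after throw: [b1@7:R b4@9:R b2@10:L b3@11:R b5@14:L]
Beat 6 (L): throw ball6 h=2 -> lands@8:L; in-air after throw: [b1@7:R b6@8:L b4@9:R b2@10:L b3@11:R b5@14:L]
Beat 7 (R): throw ball1 h=6 -> lands@13:R; in-air after throw: [b6@8:L b4@9:R b2@10:L b3@11:R b1@13:R b5@14:L]
Beat 8 (L): throw ball6 h=7 -> lands@15:R; in-air after throw: [b4@9:R b2@10:L b3@11:R b1@13:R b5@14:L b6@15:R]
Beat 9 (R): throw ball4 h=9 -> lands@18:L; in-air after throw: [b2@10:L b3@11:R b1@13:R b5@14:L b6@15:R b4@18:L]
Beat 10 (L): throw ball2 h=2 -> lands@12:L; in-air after throw: [b3@11:R b2@12:L b1@13:R b5@14:L b6@15:R b4@18:L]
Beat 11 (R): throw ball3 h=6 -> lands@17:R; in-air after throw: [b2@12:L b1@13:R b5@14:L b6@15:R b3@17:R b4@18:L]
Beat 12 (L): throw ball2 h=7 -> lands@19:R; in-air after throw: [b1@13:R b5@14:L b6@15:R b3@17:R b4@18:L b2@19:R]
Beat 13 (R): throw ball1 h=9 -> lands@22:L; in-air after throw: [b5@14:L b6@15:R b3@17:R b4@18:L b2@19:R b1@22:L]
Beat 14 (L): throw ball5 h=2 -> lands@16:L; in-air after throw: [b6@15:R b5@16:L b3@17:R b4@18:L b2@19:R b1@22:L]
Beat 15 (R): throw ball6 h=6 -> lands@21:R; in-air after throw: [b5@16:L b3@17:R b4@18:L b2@19:R b6@21:R b1@22:L]
Beat 16 (L): throw ball5 h=7 -> lands@23:R; in-air after throw: [b3@17:R b4@18:L b2@19:R b6@21:R b1@22:L b5@23:R]
Ball 5: thrown@5 h=9 -> first land @14; rethrown@14 h=2 -> second land @16

Answer: 14 16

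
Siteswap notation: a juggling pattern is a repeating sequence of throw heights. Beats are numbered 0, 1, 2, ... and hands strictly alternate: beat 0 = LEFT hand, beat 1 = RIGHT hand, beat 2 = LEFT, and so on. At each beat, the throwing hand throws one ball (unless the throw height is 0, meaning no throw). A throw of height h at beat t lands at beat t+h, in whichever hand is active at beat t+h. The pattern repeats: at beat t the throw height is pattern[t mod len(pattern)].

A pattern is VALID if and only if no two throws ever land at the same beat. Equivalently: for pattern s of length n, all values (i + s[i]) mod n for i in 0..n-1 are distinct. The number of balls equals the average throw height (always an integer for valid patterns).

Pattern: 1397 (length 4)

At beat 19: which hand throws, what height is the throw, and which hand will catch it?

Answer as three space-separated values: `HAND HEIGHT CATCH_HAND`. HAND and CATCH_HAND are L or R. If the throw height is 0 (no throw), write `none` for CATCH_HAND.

Answer: R 7 L

Derivation:
Beat 19: 19 mod 2 = 1, so hand = R
Throw height = pattern[19 mod 4] = pattern[3] = 7
Lands at beat 19+7=26, 26 mod 2 = 0, so catch hand = L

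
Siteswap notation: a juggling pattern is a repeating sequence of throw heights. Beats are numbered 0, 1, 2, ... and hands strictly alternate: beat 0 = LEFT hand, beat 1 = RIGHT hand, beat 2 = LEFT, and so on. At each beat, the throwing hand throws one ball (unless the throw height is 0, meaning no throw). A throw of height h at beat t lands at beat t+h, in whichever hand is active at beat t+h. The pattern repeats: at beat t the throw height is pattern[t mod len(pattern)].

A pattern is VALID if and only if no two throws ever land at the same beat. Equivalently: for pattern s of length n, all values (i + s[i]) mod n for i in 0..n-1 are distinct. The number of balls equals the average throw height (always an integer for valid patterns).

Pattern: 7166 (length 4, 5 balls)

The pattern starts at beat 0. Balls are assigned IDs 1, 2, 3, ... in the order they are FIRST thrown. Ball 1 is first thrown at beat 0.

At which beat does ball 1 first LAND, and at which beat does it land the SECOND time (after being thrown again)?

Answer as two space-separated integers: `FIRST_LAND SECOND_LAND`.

Answer: 7 13

Derivation:
Beat 0 (L): throw ball1 h=7 -> lands@7:R; in-air after throw: [b1@7:R]
Beat 1 (R): throw ball2 h=1 -> lands@2:L; in-air after throw: [b2@2:L b1@7:R]
Beat 2 (L): throw ball2 h=6 -> lands@8:L; in-air after throw: [b1@7:R b2@8:L]
Beat 3 (R): throw ball3 h=6 -> lands@9:R; in-air after throw: [b1@7:R b2@8:L b3@9:R]
Beat 4 (L): throw ball4 h=7 -> lands@11:R; in-air after throw: [b1@7:R b2@8:L b3@9:R b4@11:R]
Beat 5 (R): throw ball5 h=1 -> lands@6:L; in-air after throw: [b5@6:L b1@7:R b2@8:L b3@9:R b4@11:R]
Beat 6 (L): throw ball5 h=6 -> lands@12:L; in-air after throw: [b1@7:R b2@8:L b3@9:R b4@11:R b5@12:L]
Beat 7 (R): throw ball1 h=6 -> lands@13:R; in-air after throw: [b2@8:L b3@9:R b4@11:R b5@12:L b1@13:R]
Beat 8 (L): throw ball2 h=7 -> lands@15:R; in-air after throw: [b3@9:R b4@11:R b5@12:L b1@13:R b2@15:R]
Beat 9 (R): throw ball3 h=1 -> lands@10:L; in-air after throw: [b3@10:L b4@11:R b5@12:L b1@13:R b2@15:R]
Beat 10 (L): throw ball3 h=6 -> lands@16:L; in-air after throw: [b4@11:R b5@12:L b1@13:R b2@15:R b3@16:L]
Beat 11 (R): throw ball4 h=6 -> lands@17:R; in-air after throw: [b5@12:L b1@13:R b2@15:R b3@16:L b4@17:R]
Beat 12 (L): throw ball5 h=7 -> lands@19:R; in-air after throw: [b1@13:R b2@15:R b3@16:L b4@17:R b5@19:R]
Beat 13 (R): throw ball1 h=1 -> lands@14:L; in-air after throw: [b1@14:L b2@15:R b3@16:L b4@17:R b5@19:R]
Ball 1: thrown@0 h=7 -> first land @7; rethrown@7 h=6 -> second land @13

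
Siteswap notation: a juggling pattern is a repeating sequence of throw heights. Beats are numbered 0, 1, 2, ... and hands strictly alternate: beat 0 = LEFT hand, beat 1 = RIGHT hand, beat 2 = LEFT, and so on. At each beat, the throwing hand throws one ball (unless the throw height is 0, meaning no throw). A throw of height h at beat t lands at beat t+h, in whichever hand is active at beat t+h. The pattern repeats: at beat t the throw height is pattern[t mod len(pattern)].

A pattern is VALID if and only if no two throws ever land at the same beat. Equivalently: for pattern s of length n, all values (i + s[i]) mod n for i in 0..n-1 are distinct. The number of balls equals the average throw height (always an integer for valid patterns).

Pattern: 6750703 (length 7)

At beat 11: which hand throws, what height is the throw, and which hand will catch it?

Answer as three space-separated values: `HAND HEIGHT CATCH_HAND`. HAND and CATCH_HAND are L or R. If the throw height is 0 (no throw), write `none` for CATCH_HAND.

Answer: R 7 L

Derivation:
Beat 11: 11 mod 2 = 1, so hand = R
Throw height = pattern[11 mod 7] = pattern[4] = 7
Lands at beat 11+7=18, 18 mod 2 = 0, so catch hand = L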